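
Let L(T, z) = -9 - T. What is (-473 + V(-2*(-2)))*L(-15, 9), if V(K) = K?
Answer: -2814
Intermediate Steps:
(-473 + V(-2*(-2)))*L(-15, 9) = (-473 - 2*(-2))*(-9 - 1*(-15)) = (-473 + 4)*(-9 + 15) = -469*6 = -2814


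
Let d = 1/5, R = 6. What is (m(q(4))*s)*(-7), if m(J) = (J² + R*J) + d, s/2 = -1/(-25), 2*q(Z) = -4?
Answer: 546/125 ≈ 4.3680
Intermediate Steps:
q(Z) = -2 (q(Z) = (½)*(-4) = -2)
d = ⅕ ≈ 0.20000
s = 2/25 (s = 2*(-1/(-25)) = 2*(-1*(-1/25)) = 2*(1/25) = 2/25 ≈ 0.080000)
m(J) = ⅕ + J² + 6*J (m(J) = (J² + 6*J) + ⅕ = ⅕ + J² + 6*J)
(m(q(4))*s)*(-7) = ((⅕ + (-2)² + 6*(-2))*(2/25))*(-7) = ((⅕ + 4 - 12)*(2/25))*(-7) = -39/5*2/25*(-7) = -78/125*(-7) = 546/125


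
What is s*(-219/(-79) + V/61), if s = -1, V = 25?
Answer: -15334/4819 ≈ -3.1820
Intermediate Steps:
s*(-219/(-79) + V/61) = -(-219/(-79) + 25/61) = -(-219*(-1/79) + 25*(1/61)) = -(219/79 + 25/61) = -1*15334/4819 = -15334/4819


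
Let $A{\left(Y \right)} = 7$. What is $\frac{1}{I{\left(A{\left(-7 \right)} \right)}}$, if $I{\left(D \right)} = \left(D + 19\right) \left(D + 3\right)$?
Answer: $\frac{1}{260} \approx 0.0038462$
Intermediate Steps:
$I{\left(D \right)} = \left(3 + D\right) \left(19 + D\right)$ ($I{\left(D \right)} = \left(19 + D\right) \left(3 + D\right) = \left(3 + D\right) \left(19 + D\right)$)
$\frac{1}{I{\left(A{\left(-7 \right)} \right)}} = \frac{1}{57 + 7^{2} + 22 \cdot 7} = \frac{1}{57 + 49 + 154} = \frac{1}{260}$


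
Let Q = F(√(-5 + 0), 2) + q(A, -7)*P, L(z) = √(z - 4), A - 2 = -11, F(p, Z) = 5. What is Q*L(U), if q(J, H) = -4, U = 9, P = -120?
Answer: 485*√5 ≈ 1084.5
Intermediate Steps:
A = -9 (A = 2 - 11 = -9)
L(z) = √(-4 + z)
Q = 485 (Q = 5 - 4*(-120) = 5 + 480 = 485)
Q*L(U) = 485*√(-4 + 9) = 485*√5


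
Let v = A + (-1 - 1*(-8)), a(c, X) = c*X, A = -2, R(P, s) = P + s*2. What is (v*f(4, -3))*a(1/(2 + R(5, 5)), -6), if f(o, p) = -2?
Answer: 60/17 ≈ 3.5294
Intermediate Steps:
R(P, s) = P + 2*s
a(c, X) = X*c
v = 5 (v = -2 + (-1 - 1*(-8)) = -2 + (-1 + 8) = -2 + 7 = 5)
(v*f(4, -3))*a(1/(2 + R(5, 5)), -6) = (5*(-2))*(-6/(2 + (5 + 2*5))) = -(-60)/(2 + (5 + 10)) = -(-60)/(2 + 15) = -(-60)/17 = -10*(-6/17) = 60/17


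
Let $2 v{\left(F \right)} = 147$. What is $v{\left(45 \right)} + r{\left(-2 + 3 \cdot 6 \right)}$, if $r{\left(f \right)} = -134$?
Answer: $- \frac{121}{2} \approx -60.5$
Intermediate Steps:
$v{\left(F \right)} = \frac{147}{2}$ ($v{\left(F \right)} = \frac{1}{2} \cdot 147 = \frac{147}{2}$)
$v{\left(45 \right)} + r{\left(-2 + 3 \cdot 6 \right)} = \frac{147}{2} - 134 = - \frac{121}{2}$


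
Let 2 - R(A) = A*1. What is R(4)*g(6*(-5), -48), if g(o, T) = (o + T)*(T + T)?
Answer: -14976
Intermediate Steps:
g(o, T) = 2*T*(T + o) (g(o, T) = (T + o)*(2*T) = 2*T*(T + o))
R(A) = 2 - A
R(4)*g(6*(-5), -48) = (2 - 1*4)*(2*(-48)*(-48 + 6*(-5))) = (2 - 4)*(2*(-48)*(-48 - 30)) = -4*(-48)*(-78) = -2*7488 = -14976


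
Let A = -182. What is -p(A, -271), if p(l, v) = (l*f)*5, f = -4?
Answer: -3640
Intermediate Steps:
p(l, v) = -20*l (p(l, v) = (l*(-4))*5 = -4*l*5 = -20*l)
-p(A, -271) = -(-20)*(-182) = -1*3640 = -3640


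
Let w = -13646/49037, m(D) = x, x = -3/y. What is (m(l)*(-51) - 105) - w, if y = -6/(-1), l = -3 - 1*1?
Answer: -7769591/98074 ≈ -79.222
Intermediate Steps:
l = -4 (l = -3 - 1 = -4)
y = 6 (y = -6*(-1) = 6)
x = -½ (x = -3/6 = -3*⅙ = -½ ≈ -0.50000)
m(D) = -½
w = -13646/49037 (w = -13646*1/49037 = -13646/49037 ≈ -0.27828)
(m(l)*(-51) - 105) - w = (-½*(-51) - 105) - 1*(-13646/49037) = (51/2 - 105) + 13646/49037 = -159/2 + 13646/49037 = -7769591/98074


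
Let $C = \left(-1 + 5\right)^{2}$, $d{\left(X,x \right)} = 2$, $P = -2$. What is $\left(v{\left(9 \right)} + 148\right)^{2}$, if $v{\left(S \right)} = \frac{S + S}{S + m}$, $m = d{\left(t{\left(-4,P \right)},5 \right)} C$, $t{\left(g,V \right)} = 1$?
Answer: $\frac{37039396}{1681} \approx 22034.0$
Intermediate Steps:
$C = 16$ ($C = 4^{2} = 16$)
$m = 32$ ($m = 2 \cdot 16 = 32$)
$v{\left(S \right)} = \frac{2 S}{32 + S}$ ($v{\left(S \right)} = \frac{S + S}{S + 32} = \frac{2 S}{32 + S}$)
$\left(v{\left(9 \right)} + 148\right)^{2} = \left(2 \cdot 9 \frac{1}{32 + 9} + 148\right)^{2} = \left(2 \cdot 9 \cdot \frac{1}{41} + 148\right)^{2} = \left(\frac{18}{41} + 148\right)^{2} = \left(\frac{6086}{41}\right)^{2} = \frac{37039396}{1681}$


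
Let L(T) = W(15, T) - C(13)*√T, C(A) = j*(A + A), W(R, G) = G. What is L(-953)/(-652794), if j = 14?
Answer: 953/652794 + 182*I*√953/326397 ≈ 0.0014599 + 0.017214*I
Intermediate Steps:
C(A) = 28*A (C(A) = 14*(A + A) = 14*(2*A) = 28*A)
L(T) = T - 364*√T (L(T) = T - 28*13*√T = T - 364*√T)
L(-953)/(-652794) = (-953 - 364*I*√953)/(-652794) = (-953 - 364*I*√953)*(-1/652794) = 953/652794 + 182*I*√953/326397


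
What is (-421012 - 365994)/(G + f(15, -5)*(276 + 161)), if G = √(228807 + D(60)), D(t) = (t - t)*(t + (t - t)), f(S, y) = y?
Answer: 859804055/2272709 + 1180509*√25423/2272709 ≈ 461.14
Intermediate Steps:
D(t) = 0 (D(t) = 0*(t + 0) = 0*t = 0)
G = 3*√25423 (G = √(228807 + 0) = √228807 = 3*√25423 ≈ 478.34)
(-421012 - 365994)/(G + f(15, -5)*(276 + 161)) = (-421012 - 365994)/(3*√25423 - 5*(276 + 161)) = -787006/(3*√25423 - 5*437) = -787006/(3*√25423 - 2185) = -787006/(-2185 + 3*√25423)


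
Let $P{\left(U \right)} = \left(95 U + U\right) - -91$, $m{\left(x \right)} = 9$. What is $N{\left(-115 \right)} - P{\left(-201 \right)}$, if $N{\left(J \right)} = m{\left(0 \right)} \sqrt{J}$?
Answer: $19205 + 9 i \sqrt{115} \approx 19205.0 + 96.514 i$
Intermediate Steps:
$N{\left(J \right)} = 9 \sqrt{J}$
$P{\left(U \right)} = 91 + 96 U$ ($P{\left(U \right)} = 96 U + 91 = 91 + 96 U$)
$N{\left(-115 \right)} - P{\left(-201 \right)} = 9 \sqrt{-115} - \left(91 + 96 \left(-201\right)\right) = 9 i \sqrt{115} - \left(91 - 19296\right) = 9 i \sqrt{115} - -19205 = 9 i \sqrt{115} + 19205 = 19205 + 9 i \sqrt{115}$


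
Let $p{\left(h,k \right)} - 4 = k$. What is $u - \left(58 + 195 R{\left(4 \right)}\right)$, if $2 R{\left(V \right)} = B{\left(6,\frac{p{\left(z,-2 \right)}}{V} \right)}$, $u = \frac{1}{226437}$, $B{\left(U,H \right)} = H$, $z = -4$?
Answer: $- \frac{96688595}{905748} \approx -106.75$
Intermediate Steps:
$p{\left(h,k \right)} = 4 + k$
$u = \frac{1}{226437} \approx 4.4162 \cdot 10^{-6}$
$R{\left(V \right)} = \frac{1}{V}$ ($R{\left(V \right)} = \frac{\left(4 - 2\right) \frac{1}{V}}{2} = \frac{2 \frac{1}{V}}{2} = \frac{1}{V}$)
$u - \left(58 + 195 R{\left(4 \right)}\right) = \frac{1}{226437} - \left(58 + \frac{195}{4}\right) = \frac{1}{226437} - \frac{427}{4} = - \frac{96688595}{905748}$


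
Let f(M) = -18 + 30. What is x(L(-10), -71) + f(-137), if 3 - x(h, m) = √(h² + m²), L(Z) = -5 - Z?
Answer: 15 - √5066 ≈ -56.176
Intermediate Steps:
f(M) = 12
x(h, m) = 3 - √(h² + m²)
x(L(-10), -71) + f(-137) = (3 - √((-5 - 1*(-10))² + (-71)²)) + 12 = (3 - √((-5 + 10)² + 5041)) + 12 = (3 - √(5² + 5041)) + 12 = (3 - √(25 + 5041)) + 12 = (3 - √5066) + 12 = 15 - √5066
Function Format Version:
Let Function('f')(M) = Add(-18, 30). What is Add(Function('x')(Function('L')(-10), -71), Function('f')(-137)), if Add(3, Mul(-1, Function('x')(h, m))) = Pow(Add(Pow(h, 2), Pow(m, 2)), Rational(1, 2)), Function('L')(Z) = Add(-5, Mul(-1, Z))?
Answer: Add(15, Mul(-1, Pow(5066, Rational(1, 2)))) ≈ -56.176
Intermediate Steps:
Function('f')(M) = 12
Function('x')(h, m) = Add(3, Mul(-1, Pow(Add(Pow(h, 2), Pow(m, 2)), Rational(1, 2))))
Add(Function('x')(Function('L')(-10), -71), Function('f')(-137)) = Add(Add(3, Mul(-1, Pow(Add(Pow(Add(-5, Mul(-1, -10)), 2), Pow(-71, 2)), Rational(1, 2)))), 12) = Add(Add(3, Mul(-1, Pow(Add(Pow(Add(-5, 10), 2), 5041), Rational(1, 2)))), 12) = Add(Add(3, Mul(-1, Pow(Add(Pow(5, 2), 5041), Rational(1, 2)))), 12) = Add(Add(3, Mul(-1, Pow(Add(25, 5041), Rational(1, 2)))), 12) = Add(Add(3, Mul(-1, Pow(5066, Rational(1, 2)))), 12) = Add(15, Mul(-1, Pow(5066, Rational(1, 2))))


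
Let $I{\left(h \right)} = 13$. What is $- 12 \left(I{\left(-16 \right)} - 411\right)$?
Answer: $4776$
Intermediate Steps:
$- 12 \left(I{\left(-16 \right)} - 411\right) = - 12 \left(13 - 411\right) = \left(-12\right) \left(-398\right) = 4776$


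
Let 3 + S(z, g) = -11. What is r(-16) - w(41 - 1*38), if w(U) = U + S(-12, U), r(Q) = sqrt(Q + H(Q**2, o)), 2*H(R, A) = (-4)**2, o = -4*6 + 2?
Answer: 11 + 2*I*sqrt(2) ≈ 11.0 + 2.8284*I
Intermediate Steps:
S(z, g) = -14 (S(z, g) = -3 - 11 = -14)
o = -22 (o = -24 + 2 = -22)
H(R, A) = 8 (H(R, A) = (1/2)*(-4)**2 = (1/2)*16 = 8)
r(Q) = sqrt(8 + Q) (r(Q) = sqrt(Q + 8) = sqrt(8 + Q))
w(U) = -14 + U (w(U) = U - 14 = -14 + U)
r(-16) - w(41 - 1*38) = sqrt(8 - 16) - (-14 + (41 - 1*38)) = sqrt(-8) - (-14 + (41 - 38)) = 2*I*sqrt(2) - (-14 + 3) = 2*I*sqrt(2) - 1*(-11) = 2*I*sqrt(2) + 11 = 11 + 2*I*sqrt(2)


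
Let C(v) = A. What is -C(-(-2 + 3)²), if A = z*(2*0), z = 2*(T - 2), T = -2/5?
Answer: 0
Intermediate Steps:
T = -⅖ (T = -2*⅕ = -⅖ ≈ -0.40000)
z = -24/5 (z = 2*(-⅖ - 2) = 2*(-12/5) = -24/5 ≈ -4.8000)
A = 0 (A = -48*0/5 = -24/5*0 = 0)
C(v) = 0
-C(-(-2 + 3)²) = -1*0 = 0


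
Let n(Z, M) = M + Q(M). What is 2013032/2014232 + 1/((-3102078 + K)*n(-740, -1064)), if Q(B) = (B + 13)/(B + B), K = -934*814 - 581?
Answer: 2199832960401457927/2201144314852497465 ≈ 0.99940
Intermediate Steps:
K = -760857 (K = -760276 - 581 = -760857)
Q(B) = (13 + B)/(2*B) (Q(B) = (13 + B)/((2*B)) = (13 + B)*(1/(2*B)) = (13 + B)/(2*B))
n(Z, M) = M + (13 + M)/(2*M)
2013032/2014232 + 1/((-3102078 + K)*n(-740, -1064)) = 2013032/2014232 + 1/((-3102078 - 760857)*(½ - 1064 + (13/2)/(-1064))) = 2013032*(1/2014232) + 1/((-3862935)*(½ - 1064 + (13/2)*(-1/1064))) = 251629/251779 - 1/(3862935*(½ - 1064 - 13/2128)) = 251629/251779 - 1/(3862935*(-2263141/2128)) = 251629/251779 - 1/3862935*(-2128/2263141) = 251629/251779 + 2128/8742366578835 = 2199832960401457927/2201144314852497465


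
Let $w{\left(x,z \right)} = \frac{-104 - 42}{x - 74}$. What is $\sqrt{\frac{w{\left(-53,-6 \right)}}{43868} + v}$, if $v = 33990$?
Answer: $\frac{\sqrt{263751103352346874}}{2785618} \approx 184.36$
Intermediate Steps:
$w{\left(x,z \right)} = - \frac{146}{-74 + x}$
$\sqrt{\frac{w{\left(-53,-6 \right)}}{43868} + v} = \sqrt{\frac{\left(-146\right) \frac{1}{-74 - 53}}{43868} + 33990} = \sqrt{- \frac{146}{-127} \cdot \frac{1}{43868} + 33990} = \sqrt{\left(-146\right) \left(- \frac{1}{127}\right) \frac{1}{43868} + 33990} = \sqrt{\frac{146}{127} \cdot \frac{1}{43868} + 33990} = \sqrt{\frac{73}{2785618} + 33990} = \sqrt{\frac{94683155893}{2785618}} = \frac{\sqrt{263751103352346874}}{2785618}$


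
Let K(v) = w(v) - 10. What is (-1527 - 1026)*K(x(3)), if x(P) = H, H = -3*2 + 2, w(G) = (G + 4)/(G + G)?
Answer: 25530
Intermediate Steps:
w(G) = (4 + G)/(2*G) (w(G) = (4 + G)/((2*G)) = (4 + G)*(1/(2*G)) = (4 + G)/(2*G))
H = -4 (H = -6 + 2 = -4)
x(P) = -4
K(v) = -10 + (4 + v)/(2*v) (K(v) = (4 + v)/(2*v) - 10 = -10 + (4 + v)/(2*v))
(-1527 - 1026)*K(x(3)) = (-1527 - 1026)*(-19/2 + 2/(-4)) = -2553*(-19/2 + 2*(-1/4)) = -2553*(-19/2 - 1/2) = -2553*(-10) = 25530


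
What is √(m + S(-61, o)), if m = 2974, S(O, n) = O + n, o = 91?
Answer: 2*√751 ≈ 54.809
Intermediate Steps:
√(m + S(-61, o)) = √(2974 + (-61 + 91)) = √(2974 + 30) = √3004 = 2*√751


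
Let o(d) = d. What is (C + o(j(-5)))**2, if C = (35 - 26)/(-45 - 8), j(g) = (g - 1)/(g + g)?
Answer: 12996/70225 ≈ 0.18506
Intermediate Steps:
j(g) = (-1 + g)/(2*g) (j(g) = (-1 + g)/((2*g)) = (-1 + g)*(1/(2*g)) = (-1 + g)/(2*g))
C = -9/53 (C = 9/(-53) = 9*(-1/53) = -9/53 ≈ -0.16981)
(C + o(j(-5)))**2 = (-9/53 + (1/2)*(-1 - 5)/(-5))**2 = (-9/53 + (1/2)*(-1/5)*(-6))**2 = (-9/53 + 3/5)**2 = (114/265)**2 = 12996/70225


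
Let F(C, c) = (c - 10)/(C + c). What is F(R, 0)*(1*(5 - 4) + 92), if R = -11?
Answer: 930/11 ≈ 84.545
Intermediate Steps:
F(C, c) = (-10 + c)/(C + c)
F(R, 0)*(1*(5 - 4) + 92) = ((-10 + 0)/(-11 + 0))*(1*(5 - 4) + 92) = (-10/(-11))*(1*1 + 92) = (-1/11*(-10))*(1 + 92) = (10/11)*93 = 930/11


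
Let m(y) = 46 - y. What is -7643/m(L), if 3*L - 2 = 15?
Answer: -22929/121 ≈ -189.50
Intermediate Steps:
L = 17/3 (L = ⅔ + (⅓)*15 = ⅔ + 5 = 17/3 ≈ 5.6667)
-7643/m(L) = -7643/(46 - 1*17/3) = -7643/(46 - 17/3) = -7643/121/3 = -7643*3/121 = -22929/121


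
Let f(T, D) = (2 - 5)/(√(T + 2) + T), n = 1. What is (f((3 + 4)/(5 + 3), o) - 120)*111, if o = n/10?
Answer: -197728/15 - 592*√46/15 ≈ -13450.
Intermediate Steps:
o = ⅒ (o = 1/10 = 1*(⅒) = ⅒ ≈ 0.10000)
f(T, D) = -3/(T + √(2 + T)) (f(T, D) = -3/(√(2 + T) + T) = -3/(T + √(2 + T)))
(f((3 + 4)/(5 + 3), o) - 120)*111 = (-3/((3 + 4)/(5 + 3) + √(2 + (3 + 4)/(5 + 3))) - 120)*111 = (-3/(7/8 + √(2 + 7/8)) - 120)*111 = (-3/(7/8 + √(23/8)) - 120)*111 = (-3/(7/8 + √46/4) - 120)*111 = (-120 - 3/(7/8 + √46/4))*111 = -13320 - 333/(7/8 + √46/4)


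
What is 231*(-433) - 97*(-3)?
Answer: -99732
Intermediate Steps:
231*(-433) - 97*(-3) = -100023 + 291 = -99732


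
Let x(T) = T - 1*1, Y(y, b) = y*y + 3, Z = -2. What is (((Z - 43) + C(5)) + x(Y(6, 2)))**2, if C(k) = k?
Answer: 4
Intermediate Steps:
Y(y, b) = 3 + y**2 (Y(y, b) = y**2 + 3 = 3 + y**2)
x(T) = -1 + T (x(T) = T - 1 = -1 + T)
(((Z - 43) + C(5)) + x(Y(6, 2)))**2 = (((-2 - 43) + 5) + (-1 + (3 + 6**2)))**2 = ((-45 + 5) + (-1 + (3 + 36)))**2 = (-40 + (-1 + 39))**2 = (-40 + 38)**2 = (-2)**2 = 4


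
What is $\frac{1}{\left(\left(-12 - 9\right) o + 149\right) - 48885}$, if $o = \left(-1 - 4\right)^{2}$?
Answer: $- \frac{1}{49261} \approx -2.03 \cdot 10^{-5}$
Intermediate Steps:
$o = 25$ ($o = \left(-5\right)^{2} = 25$)
$\frac{1}{\left(\left(-12 - 9\right) o + 149\right) - 48885} = \frac{1}{\left(\left(-12 - 9\right) 25 + 149\right) - 48885} = \frac{1}{\left(\left(-21\right) 25 + 149\right) - 48885} = \frac{1}{\left(-525 + 149\right) - 48885} = \frac{1}{-376 - 48885} = \frac{1}{-49261} = - \frac{1}{49261}$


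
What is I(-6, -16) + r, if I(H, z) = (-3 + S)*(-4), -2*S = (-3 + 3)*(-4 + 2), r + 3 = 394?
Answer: 403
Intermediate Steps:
r = 391 (r = -3 + 394 = 391)
S = 0 (S = -(-3 + 3)*(-4 + 2)/2 = -0*(-2) = -1/2*0 = 0)
I(H, z) = 12 (I(H, z) = (-3 + 0)*(-4) = -3*(-4) = 12)
I(-6, -16) + r = 12 + 391 = 403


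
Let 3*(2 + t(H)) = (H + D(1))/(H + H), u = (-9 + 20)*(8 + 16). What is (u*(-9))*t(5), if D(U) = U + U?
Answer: 20988/5 ≈ 4197.6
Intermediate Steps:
D(U) = 2*U
u = 264 (u = 11*24 = 264)
t(H) = -2 + (2 + H)/(6*H) (t(H) = -2 + ((H + 2*1)/(H + H))/3 = -2 + ((H + 2)/((2*H)))/3 = -2 + ((2 + H)*(1/(2*H)))/3 = -2 + ((2 + H)/(2*H))/3 = -2 + (2 + H)/(6*H))
(u*(-9))*t(5) = (264*(-9))*((⅙)*(2 - 11*5)/5) = -396*(2 - 55)/5 = -396*(-53)/5 = -2376*(-53/30) = 20988/5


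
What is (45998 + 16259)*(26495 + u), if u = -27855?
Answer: -84669520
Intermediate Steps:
(45998 + 16259)*(26495 + u) = (45998 + 16259)*(26495 - 27855) = 62257*(-1360) = -84669520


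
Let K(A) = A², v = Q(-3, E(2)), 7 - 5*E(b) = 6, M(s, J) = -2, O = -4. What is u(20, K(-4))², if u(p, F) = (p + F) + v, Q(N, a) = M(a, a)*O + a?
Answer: 48841/25 ≈ 1953.6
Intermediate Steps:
E(b) = ⅕ (E(b) = 7/5 - ⅕*6 = 7/5 - 6/5 = ⅕)
Q(N, a) = 8 + a (Q(N, a) = -2*(-4) + a = 8 + a)
v = 41/5 (v = 8 + ⅕ = 41/5 ≈ 8.2000)
u(p, F) = 41/5 + F + p (u(p, F) = (p + F) + 41/5 = (F + p) + 41/5 = 41/5 + F + p)
u(20, K(-4))² = (41/5 + (-4)² + 20)² = (41/5 + 16 + 20)² = (221/5)² = 48841/25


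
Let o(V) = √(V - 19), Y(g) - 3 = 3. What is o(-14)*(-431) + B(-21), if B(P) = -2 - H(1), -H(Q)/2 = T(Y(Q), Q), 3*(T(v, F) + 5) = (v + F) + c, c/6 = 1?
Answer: -10/3 - 431*I*√33 ≈ -3.3333 - 2475.9*I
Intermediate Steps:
c = 6 (c = 6*1 = 6)
Y(g) = 6 (Y(g) = 3 + 3 = 6)
T(v, F) = -3 + F/3 + v/3 (T(v, F) = -5 + ((v + F) + 6)/3 = -5 + ((F + v) + 6)/3 = -5 + (6 + F + v)/3 = -5 + (2 + F/3 + v/3) = -3 + F/3 + v/3)
o(V) = √(-19 + V)
H(Q) = 2 - 2*Q/3 (H(Q) = -2*(-3 + Q/3 + (⅓)*6) = -2*(-3 + Q/3 + 2) = -2*(-1 + Q/3) = 2 - 2*Q/3)
B(P) = -10/3 (B(P) = -2 - (2 - ⅔*1) = -2 - (2 - ⅔) = -2 - 1*4/3 = -2 - 4/3 = -10/3)
o(-14)*(-431) + B(-21) = √(-19 - 14)*(-431) - 10/3 = √(-33)*(-431) - 10/3 = (I*√33)*(-431) - 10/3 = -431*I*√33 - 10/3 = -10/3 - 431*I*√33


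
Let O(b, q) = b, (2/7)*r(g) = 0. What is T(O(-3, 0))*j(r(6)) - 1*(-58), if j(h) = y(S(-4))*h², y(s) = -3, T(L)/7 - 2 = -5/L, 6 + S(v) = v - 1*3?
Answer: 58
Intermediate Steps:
r(g) = 0 (r(g) = (7/2)*0 = 0)
S(v) = -9 + v (S(v) = -6 + (v - 1*3) = -6 + (v - 3) = -6 + (-3 + v) = -9 + v)
T(L) = 14 - 35/L (T(L) = 14 + 7*(-5/L) = 14 - 35/L)
j(h) = -3*h²
T(O(-3, 0))*j(r(6)) - 1*(-58) = (14 - 35/(-3))*(-3*0²) - 1*(-58) = (14 - 35*(-⅓))*(-3*0) + 58 = (14 + 35/3)*0 + 58 = (77/3)*0 + 58 = 0 + 58 = 58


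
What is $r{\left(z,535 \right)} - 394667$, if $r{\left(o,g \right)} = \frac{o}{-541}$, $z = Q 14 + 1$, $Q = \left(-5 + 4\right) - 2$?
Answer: $- \frac{213514806}{541} \approx -3.9467 \cdot 10^{5}$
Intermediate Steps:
$Q = -3$ ($Q = -1 - 2 = -3$)
$z = -41$ ($z = \left(-3\right) 14 + 1 = -42 + 1 = -41$)
$r{\left(o,g \right)} = - \frac{o}{541}$ ($r{\left(o,g \right)} = o \left(- \frac{1}{541}\right) = - \frac{o}{541}$)
$r{\left(z,535 \right)} - 394667 = \left(- \frac{1}{541}\right) \left(-41\right) - 394667 = \frac{41}{541} - 394667 = - \frac{213514806}{541}$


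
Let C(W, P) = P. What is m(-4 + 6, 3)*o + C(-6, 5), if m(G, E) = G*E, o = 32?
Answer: 197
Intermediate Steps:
m(G, E) = E*G
m(-4 + 6, 3)*o + C(-6, 5) = (3*(-4 + 6))*32 + 5 = (3*2)*32 + 5 = 6*32 + 5 = 192 + 5 = 197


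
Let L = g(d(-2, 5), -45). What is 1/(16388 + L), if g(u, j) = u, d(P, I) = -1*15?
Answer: 1/16373 ≈ 6.1076e-5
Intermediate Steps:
d(P, I) = -15
L = -15
1/(16388 + L) = 1/(16388 - 15) = 1/16373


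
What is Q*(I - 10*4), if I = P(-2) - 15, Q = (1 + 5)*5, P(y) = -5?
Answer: -1800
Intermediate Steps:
Q = 30 (Q = 6*5 = 30)
I = -20 (I = -5 - 15 = -20)
Q*(I - 10*4) = 30*(-20 - 10*4) = 30*(-20 - 40) = 30*(-60) = -1800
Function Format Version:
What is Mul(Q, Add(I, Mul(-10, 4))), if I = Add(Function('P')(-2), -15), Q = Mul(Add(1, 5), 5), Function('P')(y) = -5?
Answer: -1800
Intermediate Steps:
Q = 30 (Q = Mul(6, 5) = 30)
I = -20 (I = Add(-5, -15) = -20)
Mul(Q, Add(I, Mul(-10, 4))) = Mul(30, Add(-20, Mul(-10, 4))) = Mul(30, Add(-20, -40)) = Mul(30, -60) = -1800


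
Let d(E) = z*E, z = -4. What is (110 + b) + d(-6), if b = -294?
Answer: -160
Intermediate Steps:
d(E) = -4*E
(110 + b) + d(-6) = (110 - 294) - 4*(-6) = -184 + 24 = -160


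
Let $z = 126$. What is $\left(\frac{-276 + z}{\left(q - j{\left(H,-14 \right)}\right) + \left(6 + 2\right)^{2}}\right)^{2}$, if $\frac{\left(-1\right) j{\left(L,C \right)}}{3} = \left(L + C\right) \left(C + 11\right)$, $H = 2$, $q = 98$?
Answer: $\frac{25}{81} \approx 0.30864$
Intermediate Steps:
$j{\left(L,C \right)} = - 3 \left(11 + C\right) \left(C + L\right)$ ($j{\left(L,C \right)} = - 3 \left(L + C\right) \left(C + 11\right) = - 3 \left(C + L\right) \left(11 + C\right) = - 3 \left(11 + C\right) \left(C + L\right)$)
$\left(\frac{-276 + z}{\left(q - j{\left(H,-14 \right)}\right) + \left(6 + 2\right)^{2}}\right)^{2} = \left(\frac{-276 + 126}{\left(98 - \left(\left(-33\right) \left(-14\right) - 66 - 3 \left(-14\right)^{2} - \left(-42\right) 2\right)\right) + \left(6 + 2\right)^{2}}\right)^{2} = \left(- \frac{150}{\left(98 - \left(462 - 66 - 588 + 84\right)\right) + 8^{2}}\right)^{2} = \left(- \frac{150}{\left(98 - \left(462 - 66 - 588 + 84\right)\right) + 64}\right)^{2} = \left(- \frac{150}{\left(98 - -108\right) + 64}\right)^{2} = \left(- \frac{150}{\left(98 + 108\right) + 64}\right)^{2} = \left(- \frac{150}{206 + 64}\right)^{2} = \left(- \frac{150}{270}\right)^{2} = \left(\left(-150\right) \frac{1}{270}\right)^{2} = \left(- \frac{5}{9}\right)^{2} = \frac{25}{81}$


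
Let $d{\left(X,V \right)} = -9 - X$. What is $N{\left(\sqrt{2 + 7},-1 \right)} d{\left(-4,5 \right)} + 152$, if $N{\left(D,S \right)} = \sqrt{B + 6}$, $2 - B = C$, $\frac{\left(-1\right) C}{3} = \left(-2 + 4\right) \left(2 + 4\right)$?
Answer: $152 - 10 \sqrt{11} \approx 118.83$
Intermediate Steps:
$C = -36$ ($C = - 3 \left(-2 + 4\right) \left(2 + 4\right) = - 3 \cdot 2 \cdot 6 = \left(-3\right) 12 = -36$)
$B = 38$ ($B = 2 - -36 = 2 + 36 = 38$)
$N{\left(D,S \right)} = 2 \sqrt{11}$ ($N{\left(D,S \right)} = \sqrt{38 + 6} = \sqrt{44} = 2 \sqrt{11}$)
$N{\left(\sqrt{2 + 7},-1 \right)} d{\left(-4,5 \right)} + 152 = 2 \sqrt{11} \left(-9 - -4\right) + 152 = 2 \sqrt{11} \left(-9 + 4\right) + 152 = 2 \sqrt{11} \left(-5\right) + 152 = - 10 \sqrt{11} + 152 = 152 - 10 \sqrt{11}$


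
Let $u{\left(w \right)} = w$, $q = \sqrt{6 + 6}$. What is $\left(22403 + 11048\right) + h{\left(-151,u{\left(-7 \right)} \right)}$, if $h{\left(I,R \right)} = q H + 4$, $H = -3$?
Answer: $33455 - 6 \sqrt{3} \approx 33445.0$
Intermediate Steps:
$q = 2 \sqrt{3}$ ($q = \sqrt{12} = 2 \sqrt{3} \approx 3.4641$)
$h{\left(I,R \right)} = 4 - 6 \sqrt{3}$ ($h{\left(I,R \right)} = 2 \sqrt{3} \left(-3\right) + 4 = - 6 \sqrt{3} + 4 = 4 - 6 \sqrt{3}$)
$\left(22403 + 11048\right) + h{\left(-151,u{\left(-7 \right)} \right)} = \left(22403 + 11048\right) + \left(4 - 6 \sqrt{3}\right) = 33451 + \left(4 - 6 \sqrt{3}\right) = 33455 - 6 \sqrt{3}$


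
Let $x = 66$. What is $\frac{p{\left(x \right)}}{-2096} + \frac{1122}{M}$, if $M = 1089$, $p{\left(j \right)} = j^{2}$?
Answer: $- \frac{18121}{17292} \approx -1.0479$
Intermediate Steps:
$\frac{p{\left(x \right)}}{-2096} + \frac{1122}{M} = \frac{66^{2}}{-2096} + \frac{1122}{1089} = 4356 \left(- \frac{1}{2096}\right) + 1122 \cdot \frac{1}{1089} = - \frac{1089}{524} + \frac{34}{33} = - \frac{18121}{17292}$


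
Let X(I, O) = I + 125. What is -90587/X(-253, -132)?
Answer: 90587/128 ≈ 707.71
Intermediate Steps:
X(I, O) = 125 + I
-90587/X(-253, -132) = -90587/(125 - 253) = -90587/(-128) = -90587*(-1/128) = 90587/128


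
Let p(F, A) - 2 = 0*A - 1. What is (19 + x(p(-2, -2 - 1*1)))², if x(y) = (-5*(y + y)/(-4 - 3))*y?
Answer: 20449/49 ≈ 417.33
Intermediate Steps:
p(F, A) = 1 (p(F, A) = 2 + (0*A - 1) = 2 + (0 - 1) = 2 - 1 = 1)
x(y) = 10*y²/7 (x(y) = (-5*2*y/(-7))*y = (-5*2*y*(-1)/7)*y = (-(-10)*y/7)*y = (10*y/7)*y = 10*y²/7)
(19 + x(p(-2, -2 - 1*1)))² = (19 + (10/7)*1²)² = (19 + (10/7)*1)² = (19 + 10/7)² = (143/7)² = 20449/49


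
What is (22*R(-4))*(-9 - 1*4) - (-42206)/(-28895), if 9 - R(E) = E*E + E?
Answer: 24749704/28895 ≈ 856.54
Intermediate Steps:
R(E) = 9 - E - E**2 (R(E) = 9 - (E*E + E) = 9 - (E**2 + E) = 9 - (E + E**2) = 9 + (-E - E**2) = 9 - E - E**2)
(22*R(-4))*(-9 - 1*4) - (-42206)/(-28895) = (22*(9 - 1*(-4) - 1*(-4)**2))*(-9 - 1*4) - (-42206)/(-28895) = (22*(9 + 4 - 1*16))*(-9 - 4) - (-42206)*(-1)/28895 = (22*(9 + 4 - 16))*(-13) - 1*42206/28895 = (22*(-3))*(-13) - 42206/28895 = -66*(-13) - 42206/28895 = 858 - 42206/28895 = 24749704/28895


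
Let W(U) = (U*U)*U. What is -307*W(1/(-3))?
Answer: 307/27 ≈ 11.370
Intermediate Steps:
W(U) = U³ (W(U) = U²*U = U³)
-307*W(1/(-3)) = -307*(1/(-3))³ = -307*(-⅓)³ = -307*(-1/27) = 307/27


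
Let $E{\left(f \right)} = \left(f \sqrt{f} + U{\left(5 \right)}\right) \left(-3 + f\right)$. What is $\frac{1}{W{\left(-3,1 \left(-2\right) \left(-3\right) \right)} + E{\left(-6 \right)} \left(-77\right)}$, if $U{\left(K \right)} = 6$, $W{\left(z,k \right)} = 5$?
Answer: $\frac{4163}{121064353} + \frac{4158 i \sqrt{6}}{121064353} \approx 3.4387 \cdot 10^{-5} + 8.4129 \cdot 10^{-5} i$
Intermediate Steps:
$E{\left(f \right)} = \left(-3 + f\right) \left(6 + f^{\frac{3}{2}}\right)$ ($E{\left(f \right)} = \left(f \sqrt{f} + 6\right) \left(-3 + f\right) = \left(f^{\frac{3}{2}} + 6\right) \left(-3 + f\right) = \left(6 + f^{\frac{3}{2}}\right) \left(-3 + f\right) = \left(-3 + f\right) \left(6 + f^{\frac{3}{2}}\right)$)
$\frac{1}{W{\left(-3,1 \left(-2\right) \left(-3\right) \right)} + E{\left(-6 \right)} \left(-77\right)} = \frac{1}{5 + \left(-18 + \left(-6\right)^{\frac{5}{2}} - 3 \left(-6\right)^{\frac{3}{2}} + 6 \left(-6\right)\right) \left(-77\right)} = \frac{1}{5 + \left(-18 + 36 i \sqrt{6} - 3 \left(- 6 i \sqrt{6}\right) - 36\right) \left(-77\right)} = \frac{1}{5 + \left(-18 + 36 i \sqrt{6} + 18 i \sqrt{6} - 36\right) \left(-77\right)} = \frac{1}{5 + \left(-54 + 54 i \sqrt{6}\right) \left(-77\right)} = \frac{1}{5 + \left(4158 - 4158 i \sqrt{6}\right)} = \frac{1}{4163 - 4158 i \sqrt{6}}$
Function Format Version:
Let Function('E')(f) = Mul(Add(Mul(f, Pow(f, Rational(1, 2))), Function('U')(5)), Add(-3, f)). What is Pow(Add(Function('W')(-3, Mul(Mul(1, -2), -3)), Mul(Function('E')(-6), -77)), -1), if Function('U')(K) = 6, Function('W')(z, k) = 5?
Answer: Add(Rational(4163, 121064353), Mul(Rational(4158, 121064353), I, Pow(6, Rational(1, 2)))) ≈ Add(3.4387e-5, Mul(8.4129e-5, I))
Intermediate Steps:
Function('E')(f) = Mul(Add(-3, f), Add(6, Pow(f, Rational(3, 2)))) (Function('E')(f) = Mul(Add(Mul(f, Pow(f, Rational(1, 2))), 6), Add(-3, f)) = Mul(Add(Pow(f, Rational(3, 2)), 6), Add(-3, f)) = Mul(Add(6, Pow(f, Rational(3, 2))), Add(-3, f)) = Mul(Add(-3, f), Add(6, Pow(f, Rational(3, 2)))))
Pow(Add(Function('W')(-3, Mul(Mul(1, -2), -3)), Mul(Function('E')(-6), -77)), -1) = Pow(Add(5, Mul(Add(-18, Pow(-6, Rational(5, 2)), Mul(-3, Pow(-6, Rational(3, 2))), Mul(6, -6)), -77)), -1) = Pow(Add(5, Mul(Add(-18, Mul(36, I, Pow(6, Rational(1, 2))), Mul(-3, Mul(-6, I, Pow(6, Rational(1, 2)))), -36), -77)), -1) = Pow(Add(5, Mul(Add(-18, Mul(36, I, Pow(6, Rational(1, 2))), Mul(18, I, Pow(6, Rational(1, 2))), -36), -77)), -1) = Pow(Add(5, Mul(Add(-54, Mul(54, I, Pow(6, Rational(1, 2)))), -77)), -1) = Pow(Add(5, Add(4158, Mul(-4158, I, Pow(6, Rational(1, 2))))), -1) = Pow(Add(4163, Mul(-4158, I, Pow(6, Rational(1, 2)))), -1)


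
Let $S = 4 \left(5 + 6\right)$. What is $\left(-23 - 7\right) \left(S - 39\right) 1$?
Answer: $-150$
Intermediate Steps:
$S = 44$ ($S = 4 \cdot 11 = 44$)
$\left(-23 - 7\right) \left(S - 39\right) 1 = \left(-23 - 7\right) \left(44 - 39\right) 1 = \left(-30\right) 5 \cdot 1 = \left(-150\right) 1 = -150$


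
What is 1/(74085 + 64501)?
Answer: 1/138586 ≈ 7.2157e-6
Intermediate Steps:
1/(74085 + 64501) = 1/138586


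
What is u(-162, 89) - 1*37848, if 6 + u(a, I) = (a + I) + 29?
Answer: -37898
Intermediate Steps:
u(a, I) = 23 + I + a (u(a, I) = -6 + ((a + I) + 29) = -6 + ((I + a) + 29) = -6 + (29 + I + a) = 23 + I + a)
u(-162, 89) - 1*37848 = (23 + 89 - 162) - 1*37848 = -50 - 37848 = -37898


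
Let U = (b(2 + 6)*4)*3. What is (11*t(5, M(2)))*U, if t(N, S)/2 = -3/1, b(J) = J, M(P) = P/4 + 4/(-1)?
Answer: -6336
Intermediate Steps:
M(P) = -4 + P/4 (M(P) = P*(¼) + 4*(-1) = P/4 - 4 = -4 + P/4)
t(N, S) = -6 (t(N, S) = 2*(-3/1) = 2*(-3*1) = 2*(-3) = -6)
U = 96 (U = ((2 + 6)*4)*3 = (8*4)*3 = 32*3 = 96)
(11*t(5, M(2)))*U = (11*(-6))*96 = -66*96 = -6336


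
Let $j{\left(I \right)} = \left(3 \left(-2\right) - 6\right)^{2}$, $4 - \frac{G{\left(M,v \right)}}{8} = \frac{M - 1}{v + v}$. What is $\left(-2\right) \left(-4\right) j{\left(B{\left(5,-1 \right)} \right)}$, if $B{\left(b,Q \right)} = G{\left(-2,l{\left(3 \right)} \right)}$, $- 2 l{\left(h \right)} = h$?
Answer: $1152$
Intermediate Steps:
$l{\left(h \right)} = - \frac{h}{2}$
$G{\left(M,v \right)} = 32 - \frac{4 \left(-1 + M\right)}{v}$ ($G{\left(M,v \right)} = 32 - 8 \frac{M - 1}{v + v} = 32 - 8 \frac{-1 + M}{2 v} = 32 - \frac{4 \left(-1 + M\right)}{v}$)
$B{\left(b,Q \right)} = 24$ ($B{\left(b,Q \right)} = \frac{4 \left(1 - -2 + 8 \left(\left(- \frac{1}{2}\right) 3\right)\right)}{\left(- \frac{1}{2}\right) 3} = \frac{4 \left(1 + 2 + 8 \left(- \frac{3}{2}\right)\right)}{- \frac{3}{2}} = 4 \left(- \frac{2}{3}\right) \left(1 + 2 - 12\right) = 4 \left(- \frac{2}{3}\right) \left(-9\right) = 24$)
$j{\left(I \right)} = 144$ ($j{\left(I \right)} = \left(-6 - 6\right)^{2} = \left(-12\right)^{2} = 144$)
$\left(-2\right) \left(-4\right) j{\left(B{\left(5,-1 \right)} \right)} = \left(-2\right) \left(-4\right) 144 = 8 \cdot 144 = 1152$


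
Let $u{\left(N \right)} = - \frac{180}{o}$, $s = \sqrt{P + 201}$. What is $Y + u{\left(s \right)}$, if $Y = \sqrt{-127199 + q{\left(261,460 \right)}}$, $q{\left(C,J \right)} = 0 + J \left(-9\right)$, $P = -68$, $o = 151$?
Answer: $- \frac{180}{151} + i \sqrt{131339} \approx -1.1921 + 362.41 i$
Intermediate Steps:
$q{\left(C,J \right)} = - 9 J$ ($q{\left(C,J \right)} = 0 - 9 J = - 9 J$)
$Y = i \sqrt{131339}$ ($Y = \sqrt{-127199 - 4140} = \sqrt{-131339} = i \sqrt{131339} \approx 362.41 i$)
$s = \sqrt{133}$ ($s = \sqrt{-68 + 201} = \sqrt{133} \approx 11.533$)
$u{\left(N \right)} = - \frac{180}{151}$
$Y + u{\left(s \right)} = i \sqrt{131339} - \frac{180}{151} = - \frac{180}{151} + i \sqrt{131339}$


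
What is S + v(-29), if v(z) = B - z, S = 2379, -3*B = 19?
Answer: 7205/3 ≈ 2401.7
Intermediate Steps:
B = -19/3 (B = -1/3*19 = -19/3 ≈ -6.3333)
v(z) = -19/3 - z
S + v(-29) = 2379 + (-19/3 - 1*(-29)) = 2379 + (-19/3 + 29) = 2379 + 68/3 = 7205/3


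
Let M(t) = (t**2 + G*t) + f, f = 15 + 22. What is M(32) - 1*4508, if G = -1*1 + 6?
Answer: -3287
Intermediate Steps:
G = 5 (G = -1 + 6 = 5)
f = 37
M(t) = 37 + t**2 + 5*t (M(t) = (t**2 + 5*t) + 37 = 37 + t**2 + 5*t)
M(32) - 1*4508 = (37 + 32**2 + 5*32) - 1*4508 = (37 + 1024 + 160) - 4508 = 1221 - 4508 = -3287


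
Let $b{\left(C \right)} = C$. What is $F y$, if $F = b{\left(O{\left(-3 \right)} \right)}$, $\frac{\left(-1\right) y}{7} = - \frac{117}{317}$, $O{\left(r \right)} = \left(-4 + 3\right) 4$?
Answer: $- \frac{3276}{317} \approx -10.334$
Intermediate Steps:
$O{\left(r \right)} = -4$ ($O{\left(r \right)} = \left(-1\right) 4 = -4$)
$y = \frac{819}{317}$ ($y = - 7 \left(- \frac{117}{317}\right) = - 7 \left(\left(-117\right) \frac{1}{317}\right) = \left(-7\right) \left(- \frac{117}{317}\right) = \frac{819}{317} \approx 2.5836$)
$F = -4$
$F y = \left(-4\right) \frac{819}{317} = - \frac{3276}{317}$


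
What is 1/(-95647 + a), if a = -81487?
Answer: -1/177134 ≈ -5.6454e-6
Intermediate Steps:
1/(-95647 + a) = 1/(-95647 - 81487) = 1/(-177134) = -1/177134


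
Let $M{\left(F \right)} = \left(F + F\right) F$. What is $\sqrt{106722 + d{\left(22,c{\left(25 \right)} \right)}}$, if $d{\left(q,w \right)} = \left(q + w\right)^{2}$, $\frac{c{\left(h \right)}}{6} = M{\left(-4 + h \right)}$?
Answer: $\sqrt{28345318} \approx 5324.0$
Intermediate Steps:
$M{\left(F \right)} = 2 F^{2}$ ($M{\left(F \right)} = 2 F F = 2 F^{2}$)
$c{\left(h \right)} = 12 \left(-4 + h\right)^{2}$ ($c{\left(h \right)} = 6 \cdot 2 \left(-4 + h\right)^{2} = 12 \left(-4 + h\right)^{2}$)
$\sqrt{106722 + d{\left(22,c{\left(25 \right)} \right)}} = \sqrt{106722 + \left(22 + 12 \left(-4 + 25\right)^{2}\right)^{2}} = \sqrt{106722 + \left(22 + 12 \cdot 21^{2}\right)^{2}} = \sqrt{106722 + \left(22 + 12 \cdot 441\right)^{2}} = \sqrt{106722 + \left(22 + 5292\right)^{2}} = \sqrt{106722 + 5314^{2}} = \sqrt{106722 + 28238596} = \sqrt{28345318}$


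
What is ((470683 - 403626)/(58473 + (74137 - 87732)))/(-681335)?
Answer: -67057/30576952130 ≈ -2.1931e-6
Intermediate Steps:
((470683 - 403626)/(58473 + (74137 - 87732)))/(-681335) = (67057/(58473 - 13595))*(-1/681335) = (67057/44878)*(-1/681335) = -67057/30576952130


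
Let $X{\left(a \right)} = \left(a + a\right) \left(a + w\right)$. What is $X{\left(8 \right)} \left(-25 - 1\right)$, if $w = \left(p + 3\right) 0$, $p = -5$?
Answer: $-3328$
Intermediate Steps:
$w = 0$ ($w = \left(-5 + 3\right) 0 = \left(-2\right) 0 = 0$)
$X{\left(a \right)} = 2 a^{2}$ ($X{\left(a \right)} = \left(a + a\right) \left(a + 0\right) = 2 a a = 2 a^{2}$)
$X{\left(8 \right)} \left(-25 - 1\right) = 2 \cdot 8^{2} \left(-25 - 1\right) = 2 \cdot 64 \left(-26\right) = 128 \left(-26\right) = -3328$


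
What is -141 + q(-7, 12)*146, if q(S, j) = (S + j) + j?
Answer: 2341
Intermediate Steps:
q(S, j) = S + 2*j
-141 + q(-7, 12)*146 = -141 + (-7 + 2*12)*146 = -141 + (-7 + 24)*146 = -141 + 17*146 = -141 + 2482 = 2341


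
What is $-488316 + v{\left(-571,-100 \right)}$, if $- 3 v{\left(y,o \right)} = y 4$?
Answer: $- \frac{1462664}{3} \approx -4.8755 \cdot 10^{5}$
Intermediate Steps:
$v{\left(y,o \right)} = - \frac{4 y}{3}$ ($v{\left(y,o \right)} = - \frac{y 4}{3} = - \frac{4 y}{3}$)
$-488316 + v{\left(-571,-100 \right)} = -488316 - - \frac{2284}{3} = -488316 + \frac{2284}{3} = - \frac{1462664}{3}$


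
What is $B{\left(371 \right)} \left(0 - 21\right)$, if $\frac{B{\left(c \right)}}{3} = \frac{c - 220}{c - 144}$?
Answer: $- \frac{9513}{227} \approx -41.907$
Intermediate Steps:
$B{\left(c \right)} = \frac{3 \left(-220 + c\right)}{-144 + c}$ ($B{\left(c \right)} = 3 \frac{c - 220}{c - 144} = 3 \frac{-220 + c}{-144 + c} = \frac{3 \left(-220 + c\right)}{-144 + c}$)
$B{\left(371 \right)} \left(0 - 21\right) = \frac{3 \left(-220 + 371\right)}{-144 + 371} \left(0 - 21\right) = 3 \cdot \frac{1}{227} \cdot 151 \left(-21\right) = \frac{453}{227} \left(-21\right) = - \frac{9513}{227}$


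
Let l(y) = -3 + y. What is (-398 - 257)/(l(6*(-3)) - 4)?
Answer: 131/5 ≈ 26.200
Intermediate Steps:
(-398 - 257)/(l(6*(-3)) - 4) = (-398 - 257)/((-3 + 6*(-3)) - 4) = -655/((-3 - 18) - 4) = -655/(-21 - 4) = -655/(-25) = -655*(-1/25) = 131/5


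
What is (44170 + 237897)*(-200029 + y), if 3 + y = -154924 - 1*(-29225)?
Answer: -91877965977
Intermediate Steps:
y = -125702 (y = -3 + (-154924 - 1*(-29225)) = -3 + (-154924 + 29225) = -3 - 125699 = -125702)
(44170 + 237897)*(-200029 + y) = (44170 + 237897)*(-200029 - 125702) = 282067*(-325731) = -91877965977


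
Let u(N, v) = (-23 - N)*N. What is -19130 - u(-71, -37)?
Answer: -15722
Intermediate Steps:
u(N, v) = N*(-23 - N)
-19130 - u(-71, -37) = -19130 - (-1)*(-71)*(23 - 71) = -19130 - (-1)*(-71)*(-48) = -19130 - 1*(-3408) = -19130 + 3408 = -15722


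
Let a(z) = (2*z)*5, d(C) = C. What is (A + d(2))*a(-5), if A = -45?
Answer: 2150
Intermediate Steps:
a(z) = 10*z
(A + d(2))*a(-5) = (-45 + 2)*(10*(-5)) = -43*(-50) = 2150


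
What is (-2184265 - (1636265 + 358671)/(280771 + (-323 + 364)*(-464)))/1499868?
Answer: -571726805891/392585949396 ≈ -1.4563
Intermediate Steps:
(-2184265 - (1636265 + 358671)/(280771 + (-323 + 364)*(-464)))/1499868 = (-2184265 - 1994936/(280771 + 41*(-464)))*(1/1499868) = (-2184265 - 1994936/(280771 - 19024))*(1/1499868) = (-2184265 - 1994936/261747)*(1/1499868) = -571726805891/261747*1/1499868 = -571726805891/392585949396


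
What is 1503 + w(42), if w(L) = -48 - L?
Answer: 1413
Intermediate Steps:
1503 + w(42) = 1503 + (-48 - 1*42) = 1503 + (-48 - 42) = 1503 - 90 = 1413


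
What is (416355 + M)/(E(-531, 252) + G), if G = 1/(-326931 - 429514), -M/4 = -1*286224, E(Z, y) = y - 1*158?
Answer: 393666837565/23701943 ≈ 16609.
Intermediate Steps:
E(Z, y) = -158 + y (E(Z, y) = y - 158 = -158 + y)
M = 1144896 (M = -(-4)*286224 = -4*(-286224) = 1144896)
G = -1/756445 (G = 1/(-756445) = -1/756445 ≈ -1.3220e-6)
(416355 + M)/(E(-531, 252) + G) = (416355 + 1144896)/((-158 + 252) - 1/756445) = 1561251/(94 - 1/756445) = 1561251/(71105829/756445) = 1561251*(756445/71105829) = 393666837565/23701943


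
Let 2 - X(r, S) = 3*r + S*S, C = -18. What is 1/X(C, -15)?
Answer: -1/169 ≈ -0.0059172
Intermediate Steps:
X(r, S) = 2 - S**2 - 3*r (X(r, S) = 2 - (3*r + S*S) = 2 - (3*r + S**2) = 2 - (S**2 + 3*r) = 2 + (-S**2 - 3*r) = 2 - S**2 - 3*r)
1/X(C, -15) = 1/(2 - 1*(-15)**2 - 3*(-18)) = 1/(2 - 1*225 + 54) = 1/(2 - 225 + 54) = 1/(-169) = -1/169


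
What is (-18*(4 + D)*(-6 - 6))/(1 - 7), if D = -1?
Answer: -108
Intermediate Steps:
(-18*(4 + D)*(-6 - 6))/(1 - 7) = (-18*(4 - 1)*(-6 - 6))/(1 - 7) = -54*(-12)/(-6) = -18*(-36)*(-⅙) = 648*(-⅙) = -108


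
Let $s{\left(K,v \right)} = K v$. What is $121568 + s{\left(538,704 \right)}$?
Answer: $500320$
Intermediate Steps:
$121568 + s{\left(538,704 \right)} = 121568 + 538 \cdot 704 = 121568 + 378752 = 500320$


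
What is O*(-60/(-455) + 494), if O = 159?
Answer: 7149594/91 ≈ 78567.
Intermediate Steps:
O*(-60/(-455) + 494) = 159*(-60/(-455) + 494) = 159*(-60*(-1/455) + 494) = 159*(12/91 + 494) = 159*(44966/91) = 7149594/91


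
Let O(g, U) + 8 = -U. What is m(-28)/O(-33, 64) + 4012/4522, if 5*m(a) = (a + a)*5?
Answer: 1993/1197 ≈ 1.6650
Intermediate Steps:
O(g, U) = -8 - U
m(a) = 2*a (m(a) = ((a + a)*5)/5 = ((2*a)*5)/5 = (10*a)/5 = 2*a)
m(-28)/O(-33, 64) + 4012/4522 = (2*(-28))/(-8 - 1*64) + 4012/4522 = -56/(-8 - 64) + 4012*(1/4522) = -56/(-72) + 118/133 = -56*(-1/72) + 118/133 = 7/9 + 118/133 = 1993/1197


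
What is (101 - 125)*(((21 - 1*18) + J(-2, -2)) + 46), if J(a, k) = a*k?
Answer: -1272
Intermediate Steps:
(101 - 125)*(((21 - 1*18) + J(-2, -2)) + 46) = (101 - 125)*(((21 - 1*18) - 2*(-2)) + 46) = -24*(((21 - 18) + 4) + 46) = -24*((3 + 4) + 46) = -24*(7 + 46) = -24*53 = -1272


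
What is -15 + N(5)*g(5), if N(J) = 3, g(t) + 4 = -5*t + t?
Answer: -87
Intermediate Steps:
g(t) = -4 - 4*t (g(t) = -4 + (-5*t + t) = -4 - 4*t)
-15 + N(5)*g(5) = -15 + 3*(-4 - 4*5) = -15 + 3*(-4 - 20) = -15 + 3*(-24) = -15 - 72 = -87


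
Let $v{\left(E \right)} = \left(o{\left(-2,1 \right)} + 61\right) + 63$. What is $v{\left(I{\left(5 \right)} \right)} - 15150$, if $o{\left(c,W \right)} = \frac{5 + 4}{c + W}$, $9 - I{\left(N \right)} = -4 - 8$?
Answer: $-15035$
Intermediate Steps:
$I{\left(N \right)} = 21$ ($I{\left(N \right)} = 9 - \left(-4 - 8\right) = 9 - -12 = 9 + 12 = 21$)
$o{\left(c,W \right)} = \frac{9}{W + c}$
$v{\left(E \right)} = 115$ ($v{\left(E \right)} = \left(\frac{9}{1 - 2} + 61\right) + 63 = \left(\frac{9}{-1} + 61\right) + 63 = \left(9 \left(-1\right) + 61\right) + 63 = \left(-9 + 61\right) + 63 = 52 + 63 = 115$)
$v{\left(I{\left(5 \right)} \right)} - 15150 = 115 - 15150 = -15035$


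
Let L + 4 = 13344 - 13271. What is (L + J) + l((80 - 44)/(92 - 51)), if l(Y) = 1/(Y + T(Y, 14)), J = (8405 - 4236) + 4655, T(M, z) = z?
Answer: 5424771/610 ≈ 8893.1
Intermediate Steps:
J = 8824 (J = 4169 + 4655 = 8824)
l(Y) = 1/(14 + Y) (l(Y) = 1/(Y + 14) = 1/(14 + Y))
L = 69 (L = -4 + (13344 - 13271) = -4 + 73 = 69)
(L + J) + l((80 - 44)/(92 - 51)) = (69 + 8824) + 1/(14 + (80 - 44)/(92 - 51)) = 8893 + 1/(14 + 36/41) = 8893 + 1/(610/41) = 8893 + 41/610 = 5424771/610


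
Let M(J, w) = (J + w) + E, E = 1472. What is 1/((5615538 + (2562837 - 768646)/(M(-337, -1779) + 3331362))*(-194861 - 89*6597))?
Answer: -1665359/7313120027249853575 ≈ -2.2772e-13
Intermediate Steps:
M(J, w) = 1472 + J + w (M(J, w) = (J + w) + 1472 = 1472 + J + w)
1/((5615538 + (2562837 - 768646)/(M(-337, -1779) + 3331362))*(-194861 - 89*6597)) = 1/((5615538 + (2562837 - 768646)/((1472 - 337 - 1779) + 3331362))*(-194861 - 89*6597)) = 1/((5615538 + 1794191/(-644 + 3331362))*(-194861 - 587133)) = 1/((5615538 + 1794191/3330718)*(-781994)) = -1/781994/(5615538 + 1794191*(1/3330718)) = -1/781994/(5615538 + 1794191/3330718) = -1/781994/(18703775290475/3330718) = (3330718/18703775290475)*(-1/781994) = -1665359/7313120027249853575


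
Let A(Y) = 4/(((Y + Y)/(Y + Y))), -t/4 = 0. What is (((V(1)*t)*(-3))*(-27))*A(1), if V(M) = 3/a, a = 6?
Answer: 0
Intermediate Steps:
V(M) = 1/2 (V(M) = 3/6 = 3*(1/6) = 1/2)
t = 0 (t = -4*0 = 0)
A(Y) = 4 (A(Y) = 4/(((2*Y)/((2*Y)))) = 4/(((2*Y)*(1/(2*Y)))) = 4/1 = 4*1 = 4)
(((V(1)*t)*(-3))*(-27))*A(1) = ((((1/2)*0)*(-3))*(-27))*4 = ((0*(-3))*(-27))*4 = (0*(-27))*4 = 0*4 = 0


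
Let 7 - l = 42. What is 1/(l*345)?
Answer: -1/12075 ≈ -8.2816e-5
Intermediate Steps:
l = -35 (l = 7 - 1*42 = 7 - 42 = -35)
1/(l*345) = 1/(-35*345) = 1/(-12075) = -1/12075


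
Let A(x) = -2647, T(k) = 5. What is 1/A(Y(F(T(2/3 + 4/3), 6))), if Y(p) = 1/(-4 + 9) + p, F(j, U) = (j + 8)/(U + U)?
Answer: -1/2647 ≈ -0.00037779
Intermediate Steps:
F(j, U) = (8 + j)/(2*U) (F(j, U) = (8 + j)/((2*U)) = (8 + j)*(1/(2*U)) = (8 + j)/(2*U))
Y(p) = ⅕ + p (Y(p) = 1/5 + p = ⅕ + p)
1/A(Y(F(T(2/3 + 4/3), 6))) = 1/(-2647) = -1/2647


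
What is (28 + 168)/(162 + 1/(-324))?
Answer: 63504/52487 ≈ 1.2099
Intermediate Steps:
(28 + 168)/(162 + 1/(-324)) = 196/(162 - 1/324) = 196/(52487/324) = 196*(324/52487) = 63504/52487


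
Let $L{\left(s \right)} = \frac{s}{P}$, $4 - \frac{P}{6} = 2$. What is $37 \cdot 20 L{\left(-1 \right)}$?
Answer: $- \frac{185}{3} \approx -61.667$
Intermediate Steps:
$P = 12$ ($P = 24 - 12 = 12$)
$L{\left(s \right)} = \frac{s}{12}$
$37 \cdot 20 L{\left(-1 \right)} = 37 \cdot 20 \cdot \frac{1}{12} \left(-1\right) = 740 \left(- \frac{1}{12}\right) = - \frac{185}{3}$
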